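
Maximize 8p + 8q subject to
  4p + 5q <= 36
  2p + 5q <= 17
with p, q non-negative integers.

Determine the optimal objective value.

Relaxing integrality, the LP optimum is 68.00 at (p,q) = (8.5, 0), which is not an integer point.
(p,q)=(8,0): 4·8+5·0=32≤36, 2·8+5·0=16≤17, objective 64.
(p,q)=(7,0): 4·7+5·0=28≤36, 2·7+5·0=14≤17, objective 56.
The best lattice point is (8,0), giving 64.

64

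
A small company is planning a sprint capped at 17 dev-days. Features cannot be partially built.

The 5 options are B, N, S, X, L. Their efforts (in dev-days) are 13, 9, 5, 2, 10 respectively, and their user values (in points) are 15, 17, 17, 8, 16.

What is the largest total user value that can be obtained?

42

Allowing fractional choices, the relaxed optimum would be about 43.6, but features are indivisible.
S + X + L: effort 5 + 2 + 10 = 17 ≤ 17, user value 17 + 8 + 16 = 41.
N + S + X: effort 9 + 5 + 2 = 16 ≤ 17, user value 17 + 17 + 8 = 42.
Best is N, S, and X with total user value 42.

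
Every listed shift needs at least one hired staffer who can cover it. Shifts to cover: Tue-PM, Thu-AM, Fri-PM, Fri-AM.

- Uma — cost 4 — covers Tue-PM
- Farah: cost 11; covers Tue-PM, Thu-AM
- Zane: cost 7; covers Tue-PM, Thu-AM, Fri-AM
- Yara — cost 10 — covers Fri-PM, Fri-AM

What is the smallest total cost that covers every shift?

17

Choose Zane and Yara: together they cover Tue-PM, Thu-AM, Fri-PM, Fri-AM — every shift.
Total cost: 7 + 10 = 17.
No cover costs less than 17.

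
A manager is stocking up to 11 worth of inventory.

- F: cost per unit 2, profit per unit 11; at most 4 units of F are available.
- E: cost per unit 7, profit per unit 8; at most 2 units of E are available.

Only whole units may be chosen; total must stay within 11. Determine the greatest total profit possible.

F has the best ratio (11/2); taking only F gives at most 4×11 = 44 (stopped by the supply cap of 4).
Optimal: 4×F: cost 8 ≤ 11, profit 4·11 = 44.

44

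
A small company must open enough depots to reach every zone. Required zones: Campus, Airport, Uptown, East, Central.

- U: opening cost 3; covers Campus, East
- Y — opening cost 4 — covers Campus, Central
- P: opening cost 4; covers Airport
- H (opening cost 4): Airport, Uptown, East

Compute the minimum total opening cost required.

This is an integer covering problem.
Choose Y and H: together they cover Campus, Airport, Uptown, East, Central — every zone.
Total opening cost: 4 + 4 = 8.
No cover costs less than 8.

8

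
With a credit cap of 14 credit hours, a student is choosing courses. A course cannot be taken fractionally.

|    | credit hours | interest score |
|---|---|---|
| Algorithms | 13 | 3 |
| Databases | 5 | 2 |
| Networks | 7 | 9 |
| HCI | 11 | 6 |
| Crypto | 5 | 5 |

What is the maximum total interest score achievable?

Take Networks and Crypto: credit hours 7 + 5 = 12 ≤ 14, interest score 9 + 5 = 14.
No other feasible combination does better.

14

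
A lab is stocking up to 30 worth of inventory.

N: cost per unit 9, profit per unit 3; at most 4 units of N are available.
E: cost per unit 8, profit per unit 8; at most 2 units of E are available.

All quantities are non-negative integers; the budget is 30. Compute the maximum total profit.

1×N and 2×E: cost 25 ≤ 30, profit 1·3 + 2·8 = 19.
2×E: cost 16 ≤ 30, profit 2·8 = 16.
Best is 19.

19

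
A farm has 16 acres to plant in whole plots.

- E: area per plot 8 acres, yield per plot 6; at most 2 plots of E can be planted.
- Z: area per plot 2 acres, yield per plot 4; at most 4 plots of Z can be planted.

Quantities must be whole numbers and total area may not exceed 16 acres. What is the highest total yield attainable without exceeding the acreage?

Z has the best ratio (4/2); taking only Z gives at most 4×4 = 16 (stopped by the supply cap of 4).
Mixing does better — 1×E and 4×Z: area 16 ≤ 16, yield 1·6 + 4·4 = 22.

22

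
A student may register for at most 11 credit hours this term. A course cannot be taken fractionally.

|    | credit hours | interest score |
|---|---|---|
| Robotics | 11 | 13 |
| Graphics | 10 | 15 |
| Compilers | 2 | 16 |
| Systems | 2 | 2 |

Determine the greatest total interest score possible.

Allowing fractional choices, the relaxed optimum would be about 29.5, but courses are indivisible.
Compilers: credit hours 2 ≤ 11, interest score 16.
Compilers + Systems: credit hours 2 + 2 = 4 ≤ 11, interest score 16 + 2 = 18.
Best is Compilers and Systems with total interest score 18.

18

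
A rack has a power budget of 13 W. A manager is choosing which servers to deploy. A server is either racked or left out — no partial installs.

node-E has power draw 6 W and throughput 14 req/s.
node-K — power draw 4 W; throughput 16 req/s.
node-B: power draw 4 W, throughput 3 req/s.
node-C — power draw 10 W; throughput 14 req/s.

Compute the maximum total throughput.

This is an integer program with binary decision variables.
node-K + node-B: power draw 4 + 4 = 8 ≤ 13, throughput 16 + 3 = 19.
node-E + node-K: power draw 6 + 4 = 10 ≤ 13, throughput 14 + 16 = 30.
node-E + node-B: power draw 6 + 4 = 10 ≤ 13, throughput 14 + 3 = 17.
Best is node-E and node-K with total throughput 30.

30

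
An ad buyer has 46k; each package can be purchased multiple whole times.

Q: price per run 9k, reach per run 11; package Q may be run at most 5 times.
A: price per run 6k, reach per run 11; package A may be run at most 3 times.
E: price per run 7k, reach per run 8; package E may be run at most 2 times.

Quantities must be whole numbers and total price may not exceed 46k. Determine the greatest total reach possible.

66

A has the best ratio (11/6); taking only A gives at most 3×11 = 33 (stopped by the supply cap of 3).
Mixing does better — 3×Q and 3×A: price 45 ≤ 46, reach 3·11 + 3·11 = 66.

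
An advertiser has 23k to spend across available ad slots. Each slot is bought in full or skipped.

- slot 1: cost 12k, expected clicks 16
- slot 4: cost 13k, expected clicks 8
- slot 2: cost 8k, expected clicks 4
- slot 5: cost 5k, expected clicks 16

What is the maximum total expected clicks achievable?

This is a 0-1 knapsack instance.
Allowing fractional choices, the relaxed optimum would be about 35.7, but ad slots are indivisible.
slot 4 + slot 5: cost 13 + 5 = 18 ≤ 23, expected clicks 8 + 16 = 24.
slot 2 + slot 5: cost 8 + 5 = 13 ≤ 23, expected clicks 4 + 16 = 20.
slot 1 + slot 5: cost 12 + 5 = 17 ≤ 23, expected clicks 16 + 16 = 32.
Best is slot 1 and slot 5 with total expected clicks 32.

32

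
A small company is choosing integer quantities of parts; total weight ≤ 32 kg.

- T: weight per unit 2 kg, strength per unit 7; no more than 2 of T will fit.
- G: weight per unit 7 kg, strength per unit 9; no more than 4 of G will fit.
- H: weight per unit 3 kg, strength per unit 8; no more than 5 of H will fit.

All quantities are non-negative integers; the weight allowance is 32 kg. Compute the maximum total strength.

65

This is a bounded integer knapsack.
T has the best ratio (7/2); taking only T gives at most 2×7 = 14 (stopped by the supply cap of 2).
Mixing does better — 1×T, 2×G, and 5×H: weight 31 ≤ 32, strength 1·7 + 2·9 + 5·8 = 65.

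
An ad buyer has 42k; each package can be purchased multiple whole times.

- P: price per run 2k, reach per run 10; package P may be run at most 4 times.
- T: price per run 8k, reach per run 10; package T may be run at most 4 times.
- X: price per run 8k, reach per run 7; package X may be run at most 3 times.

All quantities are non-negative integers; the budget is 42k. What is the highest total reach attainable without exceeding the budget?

80

4×P, 3×T, and 1×X: price 40 ≤ 42, reach 4·10 + 3·10 + 1·7 = 77.
4×P and 4×T: price 40 ≤ 42, reach 4·10 + 4·10 = 80.
Best is 80.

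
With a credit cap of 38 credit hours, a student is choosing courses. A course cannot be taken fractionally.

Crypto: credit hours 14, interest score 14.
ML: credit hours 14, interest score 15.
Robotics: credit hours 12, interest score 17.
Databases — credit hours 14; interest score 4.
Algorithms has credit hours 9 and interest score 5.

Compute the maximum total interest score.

37

This is an integer program with binary decision variables.
Allowing fractional choices, the relaxed optimum would be about 44.0, but courses are indivisible.
Crypto + Robotics + Algorithms: credit hours 14 + 12 + 9 = 35 ≤ 38, interest score 14 + 17 + 5 = 36.
ML + Robotics + Algorithms: credit hours 14 + 12 + 9 = 35 ≤ 38, interest score 15 + 17 + 5 = 37.
Best is ML, Robotics, and Algorithms with total interest score 37.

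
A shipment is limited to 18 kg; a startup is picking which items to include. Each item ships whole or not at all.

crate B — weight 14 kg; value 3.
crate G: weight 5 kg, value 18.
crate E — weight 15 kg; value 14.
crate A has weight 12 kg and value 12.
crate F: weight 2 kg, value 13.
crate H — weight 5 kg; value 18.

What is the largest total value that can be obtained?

49

Take crate G, crate F, and crate H: weight 5 + 2 + 5 = 12 ≤ 18, value 18 + 13 + 18 = 49.
No other feasible combination does better.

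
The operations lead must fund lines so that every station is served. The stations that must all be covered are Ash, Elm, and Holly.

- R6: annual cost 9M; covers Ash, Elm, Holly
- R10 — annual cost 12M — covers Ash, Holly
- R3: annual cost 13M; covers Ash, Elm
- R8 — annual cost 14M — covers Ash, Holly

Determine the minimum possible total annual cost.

9

This is an integer covering problem.
R6 alone covers Ash, Elm, Holly — every station.
Total annual cost: 9.
No cover costs less than 9.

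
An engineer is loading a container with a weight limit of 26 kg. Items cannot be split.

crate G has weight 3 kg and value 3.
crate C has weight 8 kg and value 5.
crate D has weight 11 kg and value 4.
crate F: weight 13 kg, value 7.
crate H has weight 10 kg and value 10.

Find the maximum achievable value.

20

Take crate G, crate F, and crate H: weight 3 + 13 + 10 = 26 ≤ 26, value 3 + 7 + 10 = 20.
No other feasible combination does better.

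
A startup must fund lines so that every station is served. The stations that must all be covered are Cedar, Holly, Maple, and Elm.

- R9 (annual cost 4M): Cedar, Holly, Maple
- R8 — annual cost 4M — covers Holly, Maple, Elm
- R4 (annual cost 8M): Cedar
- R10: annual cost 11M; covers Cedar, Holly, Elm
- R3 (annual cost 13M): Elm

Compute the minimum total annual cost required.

8

This is an integer covering problem.
Choose R9 and R8: together they cover Cedar, Holly, Maple, Elm — every station.
Total annual cost: 4 + 4 = 8.
No cover costs less than 8.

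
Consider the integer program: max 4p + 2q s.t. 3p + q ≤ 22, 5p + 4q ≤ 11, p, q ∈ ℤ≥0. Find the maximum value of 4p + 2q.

Relaxing integrality, the LP optimum is 8.80 at (p,q) = (2.2, 0), which is not an integer point.
(p,q)=(2,0): 3·2+1·0=6≤22, 5·2+4·0=10≤11, objective 8.
(p,q)=(1,1): 3·1+1·1=4≤22, 5·1+4·1=9≤11, objective 6.
(p,q)=(1,0): 3·1+1·0=3≤22, 5·1+4·0=5≤11, objective 4.
No feasible integer point exceeds 8.

8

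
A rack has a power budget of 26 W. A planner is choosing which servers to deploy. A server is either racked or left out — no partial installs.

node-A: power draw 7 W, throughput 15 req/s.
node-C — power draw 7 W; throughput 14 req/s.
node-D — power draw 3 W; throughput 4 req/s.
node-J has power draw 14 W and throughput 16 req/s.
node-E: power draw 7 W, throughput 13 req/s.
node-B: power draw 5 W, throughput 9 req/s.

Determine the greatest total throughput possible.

This is a 0-1 knapsack instance.
Take node-A, node-C, node-E, and node-B: power draw 7 + 7 + 7 + 5 = 26 ≤ 26, throughput 15 + 14 + 13 + 9 = 51.
No other feasible combination does better.

51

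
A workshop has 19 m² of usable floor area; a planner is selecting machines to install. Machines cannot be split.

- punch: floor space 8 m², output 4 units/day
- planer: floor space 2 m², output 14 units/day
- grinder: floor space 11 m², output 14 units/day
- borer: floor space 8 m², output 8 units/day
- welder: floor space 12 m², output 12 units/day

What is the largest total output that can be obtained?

Take planer and grinder: floor space 2 + 11 = 13 ≤ 19, output 14 + 14 = 28.
No other feasible combination does better.

28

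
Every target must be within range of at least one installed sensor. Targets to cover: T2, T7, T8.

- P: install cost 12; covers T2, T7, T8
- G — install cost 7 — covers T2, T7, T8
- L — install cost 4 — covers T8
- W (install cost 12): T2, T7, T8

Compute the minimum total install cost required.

G alone covers T2, T7, T8 — every target.
Total install cost: 7.
No cover costs less than 7.

7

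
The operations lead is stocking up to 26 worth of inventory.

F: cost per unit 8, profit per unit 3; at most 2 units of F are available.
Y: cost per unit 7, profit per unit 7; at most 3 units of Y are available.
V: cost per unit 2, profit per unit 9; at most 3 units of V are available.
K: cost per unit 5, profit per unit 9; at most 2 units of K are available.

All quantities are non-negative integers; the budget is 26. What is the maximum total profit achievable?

52

1×Y, 3×V, and 2×K: cost 23 ≤ 26, profit 1·7 + 3·9 + 2·9 = 52.
2×Y, 3×V, and 1×K: cost 25 ≤ 26, profit 2·7 + 3·9 + 1·9 = 50.
Best is 52.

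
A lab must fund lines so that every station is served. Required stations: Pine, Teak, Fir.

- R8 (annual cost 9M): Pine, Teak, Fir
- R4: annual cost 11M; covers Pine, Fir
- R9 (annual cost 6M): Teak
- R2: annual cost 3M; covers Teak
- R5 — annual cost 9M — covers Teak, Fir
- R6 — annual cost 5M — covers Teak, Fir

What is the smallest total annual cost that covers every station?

This is a weighted set-cover instance.
R8 alone covers Pine, Teak, Fir — every station.
Total annual cost: 9.

9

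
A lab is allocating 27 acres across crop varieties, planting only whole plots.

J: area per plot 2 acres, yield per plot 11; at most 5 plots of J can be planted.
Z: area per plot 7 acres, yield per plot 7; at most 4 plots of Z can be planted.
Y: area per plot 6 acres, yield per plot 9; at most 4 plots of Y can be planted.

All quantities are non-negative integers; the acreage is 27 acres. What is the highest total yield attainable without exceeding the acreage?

Take 5×J and 2×Y: area 22 ≤ 27, yield 5·11 + 2·9 = 73.
J has the best ratio (11/2) and is taken to its limit of 5; remaining capacity is filled optimally with the others.

73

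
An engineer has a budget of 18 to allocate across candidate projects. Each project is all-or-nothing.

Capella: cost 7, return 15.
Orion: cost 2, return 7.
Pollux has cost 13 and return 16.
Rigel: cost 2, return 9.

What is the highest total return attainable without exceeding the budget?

This is an integer program with binary decision variables.
Take Orion, Pollux, and Rigel: cost 2 + 13 + 2 = 17 ≤ 18, return 7 + 16 + 9 = 32.
No other feasible combination does better.

32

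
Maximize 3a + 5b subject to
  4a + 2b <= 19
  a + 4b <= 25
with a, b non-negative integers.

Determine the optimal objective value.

The continuous relaxation peaks at (1.86, 5.79) with value 34.50; rounding to a feasible lattice point costs some objective.
(a,b)=(1,6): 4·1+2·6=16≤19, 1·1+4·6=25≤25, objective 33.
(a,b)=(2,5): 4·2+2·5=18≤19, 1·2+4·5=22≤25, objective 31.
(a,b)=(0,6): 4·0+2·6=12≤19, 1·0+4·6=24≤25, objective 30.
The best lattice point is (1,6), giving 33.

33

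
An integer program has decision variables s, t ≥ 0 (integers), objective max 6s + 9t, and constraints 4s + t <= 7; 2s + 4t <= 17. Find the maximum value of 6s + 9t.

36

Relaxing integrality, the LP optimum is 39.43 at (s,t) = (0.786, 3.86), which is not an integer point.
(s,t)=(0,4): 4·0+1·4=4≤7, 2·0+4·4=16≤17, objective 36.
(s,t)=(1,3): 4·1+1·3=7≤7, 2·1+4·3=14≤17, objective 33.
(s,t)=(0,3): 4·0+1·3=3≤7, 2·0+4·3=12≤17, objective 27.
The best lattice point is (0,4), giving 36.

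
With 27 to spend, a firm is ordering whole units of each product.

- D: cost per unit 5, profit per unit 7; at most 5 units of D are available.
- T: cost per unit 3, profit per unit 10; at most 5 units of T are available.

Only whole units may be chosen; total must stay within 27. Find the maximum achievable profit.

64

This is a bounded integer knapsack.
Take 2×D and 5×T: cost 25 ≤ 27, profit 2·7 + 5·10 = 64.
T has the best ratio (10/3) and is taken to its limit of 5; remaining capacity is filled optimally with the others.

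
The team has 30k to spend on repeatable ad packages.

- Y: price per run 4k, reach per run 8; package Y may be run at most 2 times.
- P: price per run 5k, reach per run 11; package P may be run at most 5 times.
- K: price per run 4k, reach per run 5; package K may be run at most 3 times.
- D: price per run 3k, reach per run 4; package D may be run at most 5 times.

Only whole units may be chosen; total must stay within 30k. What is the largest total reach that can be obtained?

This is a bounded integer knapsack.
Take 1×Y and 5×P: price 29 ≤ 30, reach 1·8 + 5·11 = 63.
P has the best ratio (11/5) and is taken to its limit of 5; remaining capacity is filled optimally with the others.

63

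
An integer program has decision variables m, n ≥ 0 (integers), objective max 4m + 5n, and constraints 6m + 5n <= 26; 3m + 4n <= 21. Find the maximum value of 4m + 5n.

25

The continuous relaxation peaks at (0, 5.2) with value 26.00; rounding to a feasible lattice point costs some objective.
(m,n)=(0,5): 6·0+5·5=25≤26, 3·0+4·5=20≤21, objective 25.
(m,n)=(1,4): 6·1+5·4=26≤26, 3·1+4·4=19≤21, objective 24.
(m,n)=(0,4): 6·0+5·4=20≤26, 3·0+4·4=16≤21, objective 20.
The best lattice point is (0,5), giving 25.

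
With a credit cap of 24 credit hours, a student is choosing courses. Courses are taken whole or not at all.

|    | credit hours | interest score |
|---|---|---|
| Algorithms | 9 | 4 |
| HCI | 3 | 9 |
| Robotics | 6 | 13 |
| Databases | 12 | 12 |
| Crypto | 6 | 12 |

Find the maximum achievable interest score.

Take Algorithms, HCI, Robotics, and Crypto: credit hours 9 + 3 + 6 + 6 = 24 ≤ 24, interest score 4 + 9 + 13 + 12 = 38.
No other feasible combination does better.

38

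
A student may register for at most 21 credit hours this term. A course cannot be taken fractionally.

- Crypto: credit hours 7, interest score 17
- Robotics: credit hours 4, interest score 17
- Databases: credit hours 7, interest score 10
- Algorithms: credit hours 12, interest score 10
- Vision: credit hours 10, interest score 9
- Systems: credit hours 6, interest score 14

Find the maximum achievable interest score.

48

This is a 0-1 knapsack instance.
Allowing fractional choices, the relaxed optimum would be about 53.7, but courses are indivisible.
Crypto + Robotics + Systems: credit hours 7 + 4 + 6 = 17 ≤ 21, interest score 17 + 17 + 14 = 48.
Crypto + Robotics + Databases: credit hours 7 + 4 + 7 = 18 ≤ 21, interest score 17 + 17 + 10 = 44.
Best is Crypto, Robotics, and Systems with total interest score 48.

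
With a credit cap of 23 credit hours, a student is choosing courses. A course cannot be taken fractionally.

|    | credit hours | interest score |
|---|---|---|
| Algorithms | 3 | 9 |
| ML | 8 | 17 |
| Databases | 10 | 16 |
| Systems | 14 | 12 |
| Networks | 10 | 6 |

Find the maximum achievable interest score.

ML + Databases: credit hours 8 + 10 = 18 ≤ 23, interest score 17 + 16 = 33.
Algorithms + ML + Networks: credit hours 3 + 8 + 10 = 21 ≤ 23, interest score 9 + 17 + 6 = 32.
Algorithms + ML + Databases: credit hours 3 + 8 + 10 = 21 ≤ 23, interest score 9 + 17 + 16 = 42.
Best is Algorithms, ML, and Databases with total interest score 42.

42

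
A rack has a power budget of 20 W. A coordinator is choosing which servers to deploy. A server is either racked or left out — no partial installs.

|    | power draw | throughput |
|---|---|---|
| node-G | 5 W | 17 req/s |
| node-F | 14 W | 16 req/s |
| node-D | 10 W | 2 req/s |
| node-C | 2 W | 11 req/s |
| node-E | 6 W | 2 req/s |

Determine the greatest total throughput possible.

Allowing fractional choices, the relaxed optimum would be about 42.9, but servers are indivisible.
node-G + node-F: power draw 5 + 14 = 19 ≤ 20, throughput 17 + 16 = 33.
node-G + node-D + node-C: power draw 5 + 10 + 2 = 17 ≤ 20, throughput 17 + 2 + 11 = 30.
node-G + node-C + node-E: power draw 5 + 2 + 6 = 13 ≤ 20, throughput 17 + 11 + 2 = 30.
Best is node-G and node-F with total throughput 33.

33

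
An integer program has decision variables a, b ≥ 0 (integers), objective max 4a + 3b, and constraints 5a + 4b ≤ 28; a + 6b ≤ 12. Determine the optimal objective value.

The continuous relaxation peaks at (5.6, 0) with value 22.40; rounding to a feasible lattice point costs some objective.
(a,b)=(5,0): 5·5+4·0=25≤28, 1·5+6·0=5≤12, objective 20.
(a,b)=(4,1): 5·4+4·1=24≤28, 1·4+6·1=10≤12, objective 19.
(a,b)=(4,0): 5·4+4·0=20≤28, 1·4+6·0=4≤12, objective 16.
Maximum is 20 at (a,b)=(5,0).

20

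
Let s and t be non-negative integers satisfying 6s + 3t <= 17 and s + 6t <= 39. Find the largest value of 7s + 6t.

30

(s,t)=(0,5): 6·0+3·5=15≤17, 1·0+6·5=30≤39, objective 30.
(s,t)=(0,4): 6·0+3·4=12≤17, 1·0+6·4=24≤39, objective 24.
No feasible integer point exceeds 30.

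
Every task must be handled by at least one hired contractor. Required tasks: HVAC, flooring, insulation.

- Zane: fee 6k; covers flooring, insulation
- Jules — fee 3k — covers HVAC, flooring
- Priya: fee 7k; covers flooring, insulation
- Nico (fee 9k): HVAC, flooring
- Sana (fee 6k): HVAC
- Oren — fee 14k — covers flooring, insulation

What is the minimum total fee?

9

Choose Zane and Jules: together they cover HVAC, flooring, insulation — every task.
Total fee: 6 + 3 = 9.
No cover costs less than 9.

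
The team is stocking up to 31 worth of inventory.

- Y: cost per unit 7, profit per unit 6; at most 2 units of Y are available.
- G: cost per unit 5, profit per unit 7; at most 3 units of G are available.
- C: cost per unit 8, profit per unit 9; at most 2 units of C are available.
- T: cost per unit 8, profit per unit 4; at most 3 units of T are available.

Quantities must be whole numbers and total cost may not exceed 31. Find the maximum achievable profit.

This is a bounded integer knapsack.
G has the best ratio (7/5); taking only G gives at most 3×7 = 21 (stopped by the supply cap of 3).
Mixing does better — 3×G and 2×C: cost 31 ≤ 31, profit 3·7 + 2·9 = 39.

39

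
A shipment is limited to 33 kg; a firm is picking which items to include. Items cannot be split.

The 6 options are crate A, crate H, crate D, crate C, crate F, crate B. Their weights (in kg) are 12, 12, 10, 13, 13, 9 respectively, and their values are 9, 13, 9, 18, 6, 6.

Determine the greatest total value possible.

crate H + crate C: weight 12 + 13 = 25 ≤ 33, value 13 + 18 = 31.
crate H + crate D + crate B: weight 12 + 10 + 9 = 31 ≤ 33, value 13 + 9 + 6 = 28.
crate D + crate C + crate B: weight 10 + 13 + 9 = 32 ≤ 33, value 9 + 18 + 6 = 33.
Best is crate D, crate C, and crate B with total value 33.

33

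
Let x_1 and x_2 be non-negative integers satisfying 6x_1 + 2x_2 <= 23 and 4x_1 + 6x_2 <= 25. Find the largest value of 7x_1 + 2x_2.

25

The continuous relaxation peaks at (3.83, 0) with value 26.83; rounding to a feasible lattice point costs some objective.
(x_1,x_2)=(3,2) is feasible, giving 25.
(x_1,x_2)=(3,1) is feasible, giving 23.
No feasible integer point exceeds 25.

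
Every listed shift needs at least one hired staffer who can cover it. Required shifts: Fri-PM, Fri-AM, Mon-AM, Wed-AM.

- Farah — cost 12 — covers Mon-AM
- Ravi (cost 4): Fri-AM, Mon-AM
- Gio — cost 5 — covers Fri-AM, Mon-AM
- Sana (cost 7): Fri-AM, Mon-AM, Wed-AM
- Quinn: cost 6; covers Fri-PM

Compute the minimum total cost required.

The greedy cost-per-new-shift heuristic would pick Ravi, Quinn, and Sana for 17, but a cheaper cover exists.
Choose Sana and Quinn: together they cover Fri-PM, Fri-AM, Mon-AM, Wed-AM — every shift.
Total cost: 7 + 6 = 13.
No cover costs less than 13.

13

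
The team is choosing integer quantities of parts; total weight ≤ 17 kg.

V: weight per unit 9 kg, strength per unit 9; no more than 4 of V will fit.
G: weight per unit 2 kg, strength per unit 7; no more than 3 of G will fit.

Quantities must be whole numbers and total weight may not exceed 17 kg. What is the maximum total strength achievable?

30

1×V and 3×G: weight 15 ≤ 17, strength 1·9 + 3·7 = 30.
1×V and 2×G: weight 13 ≤ 17, strength 1·9 + 2·7 = 23.
Best is 30.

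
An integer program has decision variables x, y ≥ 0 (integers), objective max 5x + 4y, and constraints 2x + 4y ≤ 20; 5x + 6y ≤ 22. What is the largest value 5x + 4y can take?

Relaxing integrality, the LP optimum is 22.00 at (x,y) = (4.4, 0), which is not an integer point.
(x,y)=(4,0): 2·4+4·0=8≤20, 5·4+6·0=20≤22, objective 20.
(x,y)=(3,1): 2·3+4·1=10≤20, 5·3+6·1=21≤22, objective 19.
The best lattice point is (4,0), giving 20.

20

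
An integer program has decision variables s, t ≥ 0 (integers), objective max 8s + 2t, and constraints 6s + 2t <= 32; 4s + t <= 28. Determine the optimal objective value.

(s,t)=(5,1): 6·5+2·1=32≤32, 4·5+1·1=21≤28, objective 42.
(s,t)=(5,0): 6·5+2·0=30≤32, 4·5+1·0=20≤28, objective 40.
No feasible integer point exceeds 42.

42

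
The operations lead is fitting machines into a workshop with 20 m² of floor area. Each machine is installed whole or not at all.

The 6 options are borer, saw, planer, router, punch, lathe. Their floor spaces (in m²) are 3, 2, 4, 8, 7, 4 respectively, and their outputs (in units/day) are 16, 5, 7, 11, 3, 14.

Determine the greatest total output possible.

48

Allowing fractional choices, the relaxed optimum would be about 51.6, but machines are indivisible.
borer + planer + router + lathe: floor space 3 + 4 + 8 + 4 = 19 ≤ 20, output 16 + 7 + 11 + 14 = 48.
borer + saw + planer + punch + lathe: floor space 3 + 2 + 4 + 7 + 4 = 20 ≤ 20, output 16 + 5 + 7 + 3 + 14 = 45.
borer + saw + router + lathe: floor space 3 + 2 + 8 + 4 = 17 ≤ 20, output 16 + 5 + 11 + 14 = 46.
Best is borer, planer, router, and lathe with total output 48.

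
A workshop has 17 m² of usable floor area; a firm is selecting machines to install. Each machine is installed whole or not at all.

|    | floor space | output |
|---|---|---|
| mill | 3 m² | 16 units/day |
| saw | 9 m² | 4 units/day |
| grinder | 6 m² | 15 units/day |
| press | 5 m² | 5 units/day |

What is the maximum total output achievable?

36

mill + saw + press: floor space 3 + 9 + 5 = 17 ≤ 17, output 16 + 4 + 5 = 25.
mill + grinder + press: floor space 3 + 6 + 5 = 14 ≤ 17, output 16 + 15 + 5 = 36.
mill + grinder: floor space 3 + 6 = 9 ≤ 17, output 16 + 15 = 31.
Best is mill, grinder, and press with total output 36.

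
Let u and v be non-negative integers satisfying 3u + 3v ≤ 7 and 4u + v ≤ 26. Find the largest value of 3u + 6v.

(u,v)=(0,2): 3·0+3·2=6≤7, 4·0+1·2=2≤26, objective 12.
(u,v)=(1,1): 3·1+3·1=6≤7, 4·1+1·1=5≤26, objective 9.
No feasible integer point exceeds 12.

12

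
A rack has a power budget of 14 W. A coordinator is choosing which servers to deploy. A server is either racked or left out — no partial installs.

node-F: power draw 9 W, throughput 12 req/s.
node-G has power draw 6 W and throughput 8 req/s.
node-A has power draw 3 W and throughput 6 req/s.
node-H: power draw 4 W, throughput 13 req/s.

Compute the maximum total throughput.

This is an integer program with binary decision variables.
Take node-G, node-A, and node-H: power draw 6 + 3 + 4 = 13 ≤ 14, throughput 8 + 6 + 13 = 27.
No other feasible combination does better.

27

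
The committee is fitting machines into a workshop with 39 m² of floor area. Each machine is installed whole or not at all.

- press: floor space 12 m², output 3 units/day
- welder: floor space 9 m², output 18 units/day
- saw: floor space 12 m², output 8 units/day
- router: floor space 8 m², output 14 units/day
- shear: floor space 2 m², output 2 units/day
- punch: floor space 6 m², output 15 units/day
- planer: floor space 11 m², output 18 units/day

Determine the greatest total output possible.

67

Take welder, router, shear, punch, and planer: floor space 9 + 8 + 2 + 6 + 11 = 36 ≤ 39, output 18 + 14 + 2 + 15 + 18 = 67.
No other feasible combination does better.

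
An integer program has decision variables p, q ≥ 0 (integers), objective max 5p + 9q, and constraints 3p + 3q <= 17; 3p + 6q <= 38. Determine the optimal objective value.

45

The continuous relaxation peaks at (0, 5.67) with value 51.00; rounding to a feasible lattice point costs some objective.
(p,q)=(0,5): 3·0+3·5=15≤17, 3·0+6·5=30≤38, objective 45.
(p,q)=(1,4): 3·1+3·4=15≤17, 3·1+6·4=27≤38, objective 41.
No feasible integer point exceeds 45.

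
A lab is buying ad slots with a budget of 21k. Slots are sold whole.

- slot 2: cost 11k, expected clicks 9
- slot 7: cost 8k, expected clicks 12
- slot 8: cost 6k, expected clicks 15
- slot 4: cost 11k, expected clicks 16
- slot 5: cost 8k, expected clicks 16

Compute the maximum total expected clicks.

This is a 0-1 knapsack instance.
Take slot 4 and slot 5: cost 11 + 8 = 19 ≤ 21, expected clicks 16 + 16 = 32.
No other feasible combination does better.

32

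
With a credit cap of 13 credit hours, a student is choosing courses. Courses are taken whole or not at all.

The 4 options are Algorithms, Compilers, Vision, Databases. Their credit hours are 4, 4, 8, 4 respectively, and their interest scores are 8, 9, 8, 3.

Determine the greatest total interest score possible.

Treat it as a binary knapsack problem.
Allowing fractional choices, the relaxed optimum would be about 22.0, but courses are indivisible.
Compilers + Vision: credit hours 4 + 8 = 12 ≤ 13, interest score 9 + 8 = 17.
Algorithms + Compilers + Databases: credit hours 4 + 4 + 4 = 12 ≤ 13, interest score 8 + 9 + 3 = 20.
Algorithms + Compilers: credit hours 4 + 4 = 8 ≤ 13, interest score 8 + 9 = 17.
Best is Algorithms, Compilers, and Databases with total interest score 20.

20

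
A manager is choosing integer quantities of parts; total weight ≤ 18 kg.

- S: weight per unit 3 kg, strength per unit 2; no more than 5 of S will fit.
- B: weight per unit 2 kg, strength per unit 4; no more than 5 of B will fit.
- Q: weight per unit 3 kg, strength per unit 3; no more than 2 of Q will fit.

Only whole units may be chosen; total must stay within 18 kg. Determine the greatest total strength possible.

26

Take 5×B and 2×Q: weight 16 ≤ 18, strength 5·4 + 2·3 = 26.
B has the best ratio (4/2) and is taken to its limit of 5; remaining capacity is filled optimally with the others.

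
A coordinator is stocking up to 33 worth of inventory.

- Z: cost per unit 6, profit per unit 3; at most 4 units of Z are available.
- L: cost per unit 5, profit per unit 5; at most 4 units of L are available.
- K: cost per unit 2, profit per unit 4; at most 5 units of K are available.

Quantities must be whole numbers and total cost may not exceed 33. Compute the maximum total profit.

40

K has the best ratio (4/2); taking only K gives at most 5×4 = 20 (stopped by the supply cap of 5).
Mixing does better — 4×L and 5×K: cost 30 ≤ 33, profit 4·5 + 5·4 = 40.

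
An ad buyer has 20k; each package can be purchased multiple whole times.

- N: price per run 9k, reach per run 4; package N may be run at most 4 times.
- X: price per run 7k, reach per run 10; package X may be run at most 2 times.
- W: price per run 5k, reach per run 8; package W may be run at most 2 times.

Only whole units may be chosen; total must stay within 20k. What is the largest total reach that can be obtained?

Take 2×X and 1×W: price 19 ≤ 20, reach 2·10 + 1·8 = 28.
No other integer combination yields more.

28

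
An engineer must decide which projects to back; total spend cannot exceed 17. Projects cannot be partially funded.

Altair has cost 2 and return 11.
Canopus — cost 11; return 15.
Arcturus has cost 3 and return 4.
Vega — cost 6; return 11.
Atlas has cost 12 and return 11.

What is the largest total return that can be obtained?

Allowing fractional choices, the relaxed optimum would be about 34.3, but projects are indivisible.
Altair + Canopus + Arcturus: cost 2 + 11 + 3 = 16 ≤ 17, return 11 + 15 + 4 = 30.
Altair + Arcturus + Vega: cost 2 + 3 + 6 = 11 ≤ 17, return 11 + 4 + 11 = 26.
Altair + Canopus: cost 2 + 11 = 13 ≤ 17, return 11 + 15 = 26.
Best is Altair, Canopus, and Arcturus with total return 30.

30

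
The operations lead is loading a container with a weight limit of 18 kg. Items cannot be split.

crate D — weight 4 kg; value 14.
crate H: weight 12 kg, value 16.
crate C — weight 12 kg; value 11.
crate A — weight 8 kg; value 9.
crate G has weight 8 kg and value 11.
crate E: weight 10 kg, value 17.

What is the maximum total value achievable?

Take crate D and crate E: weight 4 + 10 = 14 ≤ 18, value 14 + 17 = 31.
No other feasible combination does better.

31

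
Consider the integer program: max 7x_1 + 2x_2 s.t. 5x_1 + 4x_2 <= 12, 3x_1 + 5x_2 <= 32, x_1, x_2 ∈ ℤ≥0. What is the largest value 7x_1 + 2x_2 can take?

Relaxing integrality, the LP optimum is 16.80 at (x_1,x_2) = (2.4, 0), which is not an integer point.
(x_1,x_2)=(2,0): 5·2+4·0=10≤12, 3·2+5·0=6≤32, objective 14.
(x_1,x_2)=(1,1): 5·1+4·1=9≤12, 3·1+5·1=8≤32, objective 9.
(x_1,x_2)=(1,0): 5·1+4·0=5≤12, 3·1+5·0=3≤32, objective 7.
No feasible integer point exceeds 14.

14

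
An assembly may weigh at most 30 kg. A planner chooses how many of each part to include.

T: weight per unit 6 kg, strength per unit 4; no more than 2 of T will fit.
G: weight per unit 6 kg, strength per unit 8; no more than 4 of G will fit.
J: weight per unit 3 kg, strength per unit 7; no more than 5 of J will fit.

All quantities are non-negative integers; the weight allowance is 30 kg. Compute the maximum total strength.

52

Take 3×G and 4×J: weight 30 ≤ 30, strength 3·8 + 4·7 = 52.
No other integer combination yields more.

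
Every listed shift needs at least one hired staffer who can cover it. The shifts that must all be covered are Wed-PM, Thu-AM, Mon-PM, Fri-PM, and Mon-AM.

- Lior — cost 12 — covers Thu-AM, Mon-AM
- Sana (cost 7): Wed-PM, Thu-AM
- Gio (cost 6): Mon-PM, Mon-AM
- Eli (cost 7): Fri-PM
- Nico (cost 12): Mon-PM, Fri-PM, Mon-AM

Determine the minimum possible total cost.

This is an integer covering problem.
Choose Sana and Nico: together they cover Wed-PM, Thu-AM, Mon-PM, Fri-PM, Mon-AM — every shift.
Total cost: 7 + 12 = 19.

19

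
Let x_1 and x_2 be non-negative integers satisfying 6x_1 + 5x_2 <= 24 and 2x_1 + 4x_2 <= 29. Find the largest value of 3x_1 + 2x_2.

(x_1,x_2)=(4,0) is feasible, giving 12.
(x_1,x_2)=(3,1) is feasible, giving 11.
(x_1,x_2)=(3,0) is feasible, giving 9.
The best lattice point is (4,0), giving 12.

12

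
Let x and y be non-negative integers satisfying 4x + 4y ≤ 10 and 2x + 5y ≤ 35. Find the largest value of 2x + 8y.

Relaxing integrality, the LP optimum is 20.00 at (x,y) = (0, 2.5), which is not an integer point.
(x,y)=(0,2): 4·0+4·2=8≤10, 2·0+5·2=10≤35, objective 16.
(x,y)=(1,1): 4·1+4·1=8≤10, 2·1+5·1=7≤35, objective 10.
(x,y)=(0,1): 4·0+4·1=4≤10, 2·0+5·1=5≤35, objective 8.
No feasible integer point exceeds 16.

16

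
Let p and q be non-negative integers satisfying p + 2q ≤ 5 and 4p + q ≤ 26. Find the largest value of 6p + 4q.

(p,q)=(5,0): 1·5+2·0=5≤5, 4·5+1·0=20≤26, objective 30.
(p,q)=(4,0): 1·4+2·0=4≤5, 4·4+1·0=16≤26, objective 24.
The best lattice point is (5,0), giving 30.

30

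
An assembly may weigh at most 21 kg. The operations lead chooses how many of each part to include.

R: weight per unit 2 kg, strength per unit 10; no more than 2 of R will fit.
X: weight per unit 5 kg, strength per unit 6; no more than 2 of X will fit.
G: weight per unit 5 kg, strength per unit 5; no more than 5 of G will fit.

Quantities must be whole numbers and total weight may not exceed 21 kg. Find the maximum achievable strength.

37

This is a bounded integer knapsack.
2×R, 1×X, and 2×G: weight 19 ≤ 21, strength 2·10 + 1·6 + 2·5 = 36.
2×R, 2×X, and 1×G: weight 19 ≤ 21, strength 2·10 + 2·6 + 1·5 = 37.
Best is 37.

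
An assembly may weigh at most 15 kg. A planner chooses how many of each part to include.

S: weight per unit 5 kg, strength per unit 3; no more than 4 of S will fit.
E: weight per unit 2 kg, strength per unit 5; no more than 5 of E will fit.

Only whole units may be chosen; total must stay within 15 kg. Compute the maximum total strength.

This is a bounded integer knapsack.
1×S and 5×E: weight 15 ≤ 15, strength 1·3 + 5·5 = 28.
5×E: weight 10 ≤ 15, strength 5·5 = 25.
Best is 28.

28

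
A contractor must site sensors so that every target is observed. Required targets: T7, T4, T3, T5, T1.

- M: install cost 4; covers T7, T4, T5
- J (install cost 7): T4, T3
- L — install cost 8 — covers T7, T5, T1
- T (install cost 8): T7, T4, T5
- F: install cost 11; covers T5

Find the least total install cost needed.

15

The greedy cost-per-new-target heuristic would pick M, J, and L for 19, but a cheaper cover exists.
Choose J and L: together they cover T7, T4, T3, T5, T1 — every target.
Total install cost: 7 + 8 = 15.
No cover costs less than 15.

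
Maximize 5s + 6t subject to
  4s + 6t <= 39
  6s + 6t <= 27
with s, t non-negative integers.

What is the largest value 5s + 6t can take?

24

(s,t)=(0,4): 4·0+6·4=24≤39, 6·0+6·4=24≤27, objective 24.
(s,t)=(1,3): 4·1+6·3=22≤39, 6·1+6·3=24≤27, objective 23.
(s,t)=(0,3): 4·0+6·3=18≤39, 6·0+6·3=18≤27, objective 18.
Maximum is 24 at (s,t)=(0,4).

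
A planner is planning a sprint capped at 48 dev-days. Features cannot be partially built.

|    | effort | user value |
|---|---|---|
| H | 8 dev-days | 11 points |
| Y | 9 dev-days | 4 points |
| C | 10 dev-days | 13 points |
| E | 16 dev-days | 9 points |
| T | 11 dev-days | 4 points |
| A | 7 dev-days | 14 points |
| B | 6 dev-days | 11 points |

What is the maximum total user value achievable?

H + C + T + A + B: effort 8 + 10 + 11 + 7 + 6 = 42 ≤ 48, user value 11 + 13 + 4 + 14 + 11 = 53.
H + C + E + A + B: effort 8 + 10 + 16 + 7 + 6 = 47 ≤ 48, user value 11 + 13 + 9 + 14 + 11 = 58.
H + Y + C + A + B: effort 8 + 9 + 10 + 7 + 6 = 40 ≤ 48, user value 11 + 4 + 13 + 14 + 11 = 53.
Best is H, C, E, A, and B with total user value 58.

58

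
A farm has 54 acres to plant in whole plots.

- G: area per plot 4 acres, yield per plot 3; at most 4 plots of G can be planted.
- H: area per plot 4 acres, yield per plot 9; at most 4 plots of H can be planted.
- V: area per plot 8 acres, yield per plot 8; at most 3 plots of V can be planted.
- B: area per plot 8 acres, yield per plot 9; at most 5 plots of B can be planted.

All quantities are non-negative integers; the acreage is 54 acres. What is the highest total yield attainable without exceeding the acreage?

75

H has the best ratio (9/4); taking only H gives at most 4×9 = 36 (stopped by the supply cap of 4).
Mixing does better — 1×G, 4×H, and 4×B: area 52 ≤ 54, yield 1·3 + 4·9 + 4·9 = 75.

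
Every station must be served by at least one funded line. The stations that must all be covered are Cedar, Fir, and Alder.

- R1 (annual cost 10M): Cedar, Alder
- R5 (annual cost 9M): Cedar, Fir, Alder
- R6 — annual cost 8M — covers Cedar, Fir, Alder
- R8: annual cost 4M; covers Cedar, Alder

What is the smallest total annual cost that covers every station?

The greedy cost-per-new-station heuristic would pick R8 and R6 for 12, but a cheaper cover exists.
R6 alone covers Cedar, Fir, Alder — every station.
Total annual cost: 8.
No cover costs less than 8.

8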